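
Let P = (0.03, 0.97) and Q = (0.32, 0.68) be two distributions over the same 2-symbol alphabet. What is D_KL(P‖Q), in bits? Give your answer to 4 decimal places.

0.3946 bits

D(P‖Q) = Σ p·log₂(p/q).
  0.03·log₂(0.03/0.32) = -0.10245
  0.97·log₂(0.97/0.68) = 0.49708
D(P‖Q) = 0.3946 bits.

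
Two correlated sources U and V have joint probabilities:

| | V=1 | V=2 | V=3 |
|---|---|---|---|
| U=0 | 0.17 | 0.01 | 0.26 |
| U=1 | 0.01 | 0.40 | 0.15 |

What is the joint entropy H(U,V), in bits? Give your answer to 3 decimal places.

H(U,V) = −Σ p(x,y)·log₂ p(x,y) over all 6 cells.
  cell (0,1): −0.17·log₂0.17 = 0.4346
  cell (0,2): −0.01·log₂0.01 = 0.0664
  cell (0,3): −0.26·log₂0.26 = 0.5053
  cell (1,1): −0.01·log₂0.01 = 0.0664
  cell (1,2): −0.40·log₂0.40 = 0.5288
  cell (1,3): −0.15·log₂0.15 = 0.4105
Sum = 2.012 bits.

2.012 bits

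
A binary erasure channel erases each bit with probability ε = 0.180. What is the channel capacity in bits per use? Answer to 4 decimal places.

0.8200 bits

Binary erasure channel: capacity C = 1 − ε.
C = 1 − 0.180 = 0.8200 bits per channel use.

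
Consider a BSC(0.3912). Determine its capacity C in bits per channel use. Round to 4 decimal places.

0.0344 bits

Binary symmetric channel: C = 1 − h₂(ε) where h₂ is the binary entropy function.
h₂(0.3912) = −0.3912·log₂0.3912 − 0.6088·log₂0.6088 = 0.9656.
C = 1 − 0.9656 = 0.0344 bits per channel use.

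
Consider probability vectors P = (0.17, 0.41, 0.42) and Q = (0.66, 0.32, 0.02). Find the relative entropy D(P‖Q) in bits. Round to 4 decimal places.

1.6587 bits

D(P‖Q) = Σ p·log₂(p/q).
  0.17·log₂(0.17/0.66) = -0.33268
  0.41·log₂(0.41/0.32) = 0.14660
  0.42·log₂(0.42/0.02) = 1.84477
D(P‖Q) = 1.6587 bits.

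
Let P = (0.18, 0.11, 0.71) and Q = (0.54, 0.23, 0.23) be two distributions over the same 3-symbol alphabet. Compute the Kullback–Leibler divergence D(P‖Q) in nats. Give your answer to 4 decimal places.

0.5214 nats

D(P‖Q) = Σ p·ln(p/q).
  0.18·ln(0.18/0.54) = -0.19775
  0.11·ln(0.11/0.23) = -0.08114
  0.71·ln(0.71/0.23) = 0.80030
D(P‖Q) = 0.5214 nats.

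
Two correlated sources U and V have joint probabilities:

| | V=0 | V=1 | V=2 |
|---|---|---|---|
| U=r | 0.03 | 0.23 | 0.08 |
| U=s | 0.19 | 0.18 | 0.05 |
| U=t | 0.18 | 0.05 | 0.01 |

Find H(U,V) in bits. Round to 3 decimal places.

2.775 bits

H(U,V) = −Σ p(x,y)·log₂ p(x,y) over all 9 cells.
  cell (r,0): −0.03·log₂0.03 = 0.1518
  cell (r,1): −0.23·log₂0.23 = 0.4877
  cell (r,2): −0.08·log₂0.08 = 0.2915
  cell (s,0): −0.19·log₂0.19 = 0.4552
  cell (s,1): −0.18·log₂0.18 = 0.4453
  cell (s,2): −0.05·log₂0.05 = 0.2161
  cell (t,0): −0.18·log₂0.18 = 0.4453
  cell (t,1): −0.05·log₂0.05 = 0.2161
  cell (t,2): −0.01·log₂0.01 = 0.0664
Sum = 2.775 bits.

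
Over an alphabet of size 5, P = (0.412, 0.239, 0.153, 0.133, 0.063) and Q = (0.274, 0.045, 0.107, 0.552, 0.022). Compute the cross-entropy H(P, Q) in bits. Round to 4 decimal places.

2.7930 bits

H(P,Q) = −Σ p·log₂ q.
  −0.412·log₂(0.274) = 0.76951
  −0.239·log₂(0.045) = 1.06927
  −0.153·log₂(0.107) = 0.49332
  −0.133·log₂(0.552) = 0.11402
  −0.063·log₂(0.022) = 0.34690
H(P,Q) = 2.7930 bits.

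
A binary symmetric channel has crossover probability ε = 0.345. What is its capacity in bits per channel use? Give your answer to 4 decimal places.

0.0705 bits

Binary symmetric channel: C = 1 − h₂(ε) where h₂ is the binary entropy function.
h₂(0.345) = −0.345·log₂0.345 − 0.655·log₂0.655 = 0.9295.
C = 1 − 0.9295 = 0.0705 bits per channel use.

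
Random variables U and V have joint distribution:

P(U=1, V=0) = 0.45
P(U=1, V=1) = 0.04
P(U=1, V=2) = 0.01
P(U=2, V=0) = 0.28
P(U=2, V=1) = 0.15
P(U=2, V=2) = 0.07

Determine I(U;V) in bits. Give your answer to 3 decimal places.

Marginals: p(U) = (0.5000, 0.5000), p(V) = (0.7300, 0.1900, 0.0800).
I(U;V) = H(U) + H(V) − H(U,V).
H(U) = 1.0000, H(V) = 1.0782, H(U,V) = 1.9639.
I(U;V) = 1.0000 + 1.0782 − 1.9639 = 0.114 bits.

0.114 bits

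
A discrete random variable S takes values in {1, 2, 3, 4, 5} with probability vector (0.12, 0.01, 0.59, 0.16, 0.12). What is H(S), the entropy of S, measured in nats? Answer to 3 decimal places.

1.159 nats

H(S) = −Σ p·ln p.
  −(0.12)·ln(0.12) = 0.2544
  −(0.01)·ln(0.01) = 0.0461
  −(0.59)·ln(0.59) = 0.3113
  −(0.16)·ln(0.16) = 0.2932
  −(0.12)·ln(0.12) = 0.2544
Sum: 0.2544 + 0.0461 + 0.3113 + 0.2932 + 0.2544 = 1.159 nats.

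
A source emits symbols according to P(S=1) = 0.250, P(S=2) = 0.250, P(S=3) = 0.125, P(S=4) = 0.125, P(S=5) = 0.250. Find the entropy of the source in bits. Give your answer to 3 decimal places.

2.250 bits

H(S) = −Σ p·log₂ p.
  −(0.250)·log₂(0.250) = 0.5000
  −(0.250)·log₂(0.250) = 0.5000
  −(0.125)·log₂(0.125) = 0.3750
  −(0.125)·log₂(0.125) = 0.3750
  −(0.250)·log₂(0.250) = 0.5000
Sum: 0.5000 + 0.5000 + 0.3750 + 0.3750 + 0.5000 = 2.250 bits.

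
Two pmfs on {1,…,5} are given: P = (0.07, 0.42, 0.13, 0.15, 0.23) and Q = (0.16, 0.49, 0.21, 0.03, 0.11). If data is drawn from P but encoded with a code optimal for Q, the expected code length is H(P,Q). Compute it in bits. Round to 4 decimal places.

H(P,Q) = −Σ p·log₂ q.
  −0.07·log₂(0.16) = 0.18507
  −0.42·log₂(0.49) = 0.43224
  −0.13·log₂(0.21) = 0.29270
  −0.15·log₂(0.03) = 0.75883
  −0.23·log₂(0.11) = 0.73242
H(P,Q) = 2.4013 bits.

2.4013 bits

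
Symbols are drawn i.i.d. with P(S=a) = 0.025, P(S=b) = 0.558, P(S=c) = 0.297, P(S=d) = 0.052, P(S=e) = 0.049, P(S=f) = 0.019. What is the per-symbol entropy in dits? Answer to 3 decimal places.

0.502 dits

H(S) = −Σ p·log₁₀ p.
  −(0.025)·log₁₀(0.025) = 0.0401
  −(0.558)·log₁₀(0.558) = 0.1414
  −(0.297)·log₁₀(0.297) = 0.1566
  −(0.052)·log₁₀(0.052) = 0.0668
  −(0.049)·log₁₀(0.049) = 0.0642
  −(0.019)·log₁₀(0.019) = 0.0327
Sum: 0.0401 + 0.1414 + 0.1566 + 0.0668 + 0.0642 + 0.0327 = 0.502 dits.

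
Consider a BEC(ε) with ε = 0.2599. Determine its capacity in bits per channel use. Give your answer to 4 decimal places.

Binary erasure channel: capacity C = 1 − ε.
C = 1 − 0.2599 = 0.7401 bits per channel use.

0.7401 bits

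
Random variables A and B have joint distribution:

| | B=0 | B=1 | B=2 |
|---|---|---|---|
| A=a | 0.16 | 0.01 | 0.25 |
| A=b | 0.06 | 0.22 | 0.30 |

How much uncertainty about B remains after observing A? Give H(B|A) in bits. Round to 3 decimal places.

Chain rule: H(B|A) = H(A,B) − H(A).
Marginals: p(A) = (0.4200, 0.5800), p(B) = (0.2200, 0.2300, 0.5500).
H(A,B) = 2.2347 bits; H(A) = 0.9815 bits.
H(B|A) = 2.2347 − 0.9815 = 1.253 bits.

1.253 bits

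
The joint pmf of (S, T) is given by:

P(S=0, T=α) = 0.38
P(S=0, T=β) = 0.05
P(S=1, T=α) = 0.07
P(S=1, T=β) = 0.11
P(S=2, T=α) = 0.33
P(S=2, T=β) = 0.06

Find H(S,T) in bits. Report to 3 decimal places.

2.137 bits

H(S,T) = −Σ p(x,y)·log₂ p(x,y) over all 6 cells.
  cell (0,α): −0.38·log₂0.38 = 0.5305
  cell (0,β): −0.05·log₂0.05 = 0.2161
  cell (1,α): −0.07·log₂0.07 = 0.2686
  cell (1,β): −0.11·log₂0.11 = 0.3503
  cell (2,α): −0.33·log₂0.33 = 0.5278
  cell (2,β): −0.06·log₂0.06 = 0.2435
Sum = 2.137 bits.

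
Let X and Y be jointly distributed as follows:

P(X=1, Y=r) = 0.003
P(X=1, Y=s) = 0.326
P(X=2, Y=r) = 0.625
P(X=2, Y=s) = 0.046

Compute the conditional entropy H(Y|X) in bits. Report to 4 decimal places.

Marginals: p(X) = (0.3290, 0.6710), p(Y) = (0.6280, 0.3720).
H(Y|X) = Σ p(X) · H(Y|X=·).
  X=1: p=0.3290, H(Y|X=1) = 0.0749
  X=2: p=0.6710, H(Y|X=2) = 0.3605
Weighted sum = 0.2665 bits.

0.2665 bits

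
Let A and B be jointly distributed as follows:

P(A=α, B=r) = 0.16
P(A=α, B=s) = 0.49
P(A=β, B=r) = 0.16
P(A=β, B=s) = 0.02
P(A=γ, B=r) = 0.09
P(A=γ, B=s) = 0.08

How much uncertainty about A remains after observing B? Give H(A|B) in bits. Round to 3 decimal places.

Marginals: p(A) = (0.6500, 0.1800, 0.1700), p(B) = (0.4100, 0.5900).
H(A|B) = Σ p(B) · H(A|B=·).
  B=r: p=0.4100, H(A|B=r) = 1.5398
  B=s: p=0.5900, H(A|B=s) = 0.7789
Weighted sum = 1.091 bits.

1.091 bits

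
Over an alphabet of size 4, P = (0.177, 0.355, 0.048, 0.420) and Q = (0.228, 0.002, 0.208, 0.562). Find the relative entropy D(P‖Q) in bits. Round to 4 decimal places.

2.3098 bits

D(P‖Q) = Σ p·log₂(p/q).
  0.177·log₂(0.177/0.228) = -0.06466
  0.355·log₂(0.355/0.002) = 2.65244
  0.048·log₂(0.048/0.208) = -0.10154
  0.420·log₂(0.420/0.562) = -0.17648
D(P‖Q) = 2.3098 bits.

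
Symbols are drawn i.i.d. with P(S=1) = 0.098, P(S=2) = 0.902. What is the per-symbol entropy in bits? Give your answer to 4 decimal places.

H(S) = −Σ p·log₂ p.
  −(0.098)·log₂(0.098) = 0.32841
  −(0.902)·log₂(0.902) = 0.13422
Sum: 0.32841 + 0.13422 = 0.4626 bits.

0.4626 bits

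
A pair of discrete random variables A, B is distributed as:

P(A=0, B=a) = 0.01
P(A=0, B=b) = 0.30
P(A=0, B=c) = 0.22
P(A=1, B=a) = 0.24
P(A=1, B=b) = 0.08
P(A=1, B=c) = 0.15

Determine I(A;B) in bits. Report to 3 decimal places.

0.294 bits

Marginals: p(A) = (0.5300, 0.4700), p(B) = (0.2500, 0.3800, 0.3700).
I(A;B) = Σ p(x,y)·log₂[p(x,y)/(p(x)p(y))].
  (0,a): 0.01·log₂(0.0755) = -0.0373
  (0,b): 0.30·log₂(1.4896) = 0.1725
  (0,c): 0.22·log₂(1.1219) = 0.0365
  (1,a): 0.24·log₂(2.0426) = 0.2473
  (1,b): 0.08·log₂(0.4479) = -0.0927
  (1,c): 0.15·log₂(0.8626) = -0.0320
Sum = 0.294 bits.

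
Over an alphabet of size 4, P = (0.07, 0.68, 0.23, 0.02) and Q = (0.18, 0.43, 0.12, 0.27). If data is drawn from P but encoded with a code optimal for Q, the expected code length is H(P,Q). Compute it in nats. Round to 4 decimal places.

1.2078 nats

H(P,Q) = −Σ p·ln q.
  −0.07·ln(0.18) = 0.12004
  −0.68·ln(0.43) = 0.57390
  −0.23·ln(0.12) = 0.48766
  −0.02·ln(0.27) = 0.02619
H(P,Q) = 1.2078 nats.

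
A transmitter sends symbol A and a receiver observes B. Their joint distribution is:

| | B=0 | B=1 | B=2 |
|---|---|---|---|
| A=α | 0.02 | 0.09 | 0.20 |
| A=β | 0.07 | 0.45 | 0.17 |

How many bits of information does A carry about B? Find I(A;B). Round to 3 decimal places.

0.105 bits

Marginals: p(A) = (0.3100, 0.6900), p(B) = (0.0900, 0.5400, 0.3700).
I(A;B) = H(A) + H(B) − H(A,B).
H(A) = 0.8932, H(B) = 1.3234, H(A,B) = 2.1115.
I(A;B) = 0.8932 + 1.3234 − 2.1115 = 0.105 bits.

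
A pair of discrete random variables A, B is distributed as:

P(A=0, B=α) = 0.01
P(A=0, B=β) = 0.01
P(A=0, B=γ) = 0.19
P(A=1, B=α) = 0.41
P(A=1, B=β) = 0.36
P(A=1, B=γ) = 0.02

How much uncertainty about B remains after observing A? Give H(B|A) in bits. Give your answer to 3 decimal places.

Chain rule: H(B|A) = H(A,B) − H(A).
Marginals: p(A) = (0.2100, 0.7900), p(B) = (0.4200, 0.3700, 0.2100).
H(A,B) = 1.7590 bits; H(A) = 0.7415 bits.
H(B|A) = 1.7590 − 0.7415 = 1.017 bits.

1.017 bits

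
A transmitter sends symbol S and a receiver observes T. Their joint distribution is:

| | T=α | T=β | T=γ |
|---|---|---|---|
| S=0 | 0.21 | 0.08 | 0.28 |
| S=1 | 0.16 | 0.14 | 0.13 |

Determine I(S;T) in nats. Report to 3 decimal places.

0.030 nats

Marginals: p(S) = (0.5700, 0.4300), p(T) = (0.3700, 0.2200, 0.4100).
I(S;T) = Σ p(x,y)·ln[p(x,y)/(p(x)p(y))].
  (0,α): 0.21·ln(0.9957) = -0.0009
  (0,β): 0.08·ln(0.6380) = -0.0360
  (0,γ): 0.28·ln(1.1981) = 0.0506
  (1,α): 0.16·ln(1.0057) = 0.0009
  (1,β): 0.14·ln(1.4799) = 0.0549
  (1,γ): 0.13·ln(0.7374) = -0.0396
Sum = 0.030 nats.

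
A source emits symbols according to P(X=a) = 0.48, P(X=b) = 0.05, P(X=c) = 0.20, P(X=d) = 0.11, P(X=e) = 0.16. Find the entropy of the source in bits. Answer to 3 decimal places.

H(X) = −Σ p·log₂ p.
  −(0.48)·log₂(0.48) = 0.5083
  −(0.05)·log₂(0.05) = 0.2161
  −(0.20)·log₂(0.20) = 0.4644
  −(0.11)·log₂(0.11) = 0.3503
  −(0.16)·log₂(0.16) = 0.4230
Sum: 0.5083 + 0.2161 + 0.4644 + 0.3503 + 0.4230 = 1.962 bits.

1.962 bits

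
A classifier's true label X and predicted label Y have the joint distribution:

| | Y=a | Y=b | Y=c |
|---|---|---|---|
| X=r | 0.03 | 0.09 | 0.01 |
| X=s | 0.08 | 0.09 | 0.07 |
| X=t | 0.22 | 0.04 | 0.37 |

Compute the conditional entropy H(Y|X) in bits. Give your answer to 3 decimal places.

1.304 bits

Chain rule: H(Y|X) = H(X,Y) − H(X).
Marginals: p(X) = (0.1300, 0.2400, 0.6300), p(Y) = (0.3300, 0.2200, 0.4500).
H(X,Y) = 2.6006 bits; H(X) = 1.2967 bits.
H(Y|X) = 2.6006 − 1.2967 = 1.304 bits.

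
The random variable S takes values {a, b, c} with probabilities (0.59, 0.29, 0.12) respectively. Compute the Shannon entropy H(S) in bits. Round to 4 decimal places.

1.3341 bits

H(S) = −Σ p·log₂ p.
  −(0.59)·log₂(0.59) = 0.44912
  −(0.29)·log₂(0.29) = 0.51790
  −(0.12)·log₂(0.12) = 0.36707
Sum: 0.44912 + 0.51790 + 0.36707 = 1.3341 bits.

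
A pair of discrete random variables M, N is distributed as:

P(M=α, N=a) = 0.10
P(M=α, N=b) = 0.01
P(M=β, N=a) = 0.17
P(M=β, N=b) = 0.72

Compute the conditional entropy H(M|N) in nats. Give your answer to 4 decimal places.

0.2308 nats

Chain rule: H(M|N) = H(M,N) − H(N).
Marginals: p(M) = (0.1100, 0.8900), p(N) = (0.2700, 0.7300).
H(M,N) = 0.8141 nats; H(N) = 0.5833 nats.
H(M|N) = 0.8141 − 0.5833 = 0.2308 nats.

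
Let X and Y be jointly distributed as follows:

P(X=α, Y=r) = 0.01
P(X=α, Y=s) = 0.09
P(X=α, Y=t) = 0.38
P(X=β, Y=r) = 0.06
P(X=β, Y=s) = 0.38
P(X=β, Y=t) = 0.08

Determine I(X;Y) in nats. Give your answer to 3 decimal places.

0.222 nats

Marginals: p(X) = (0.4800, 0.5200), p(Y) = (0.0700, 0.4700, 0.4600).
I(X;Y) = Σ p(x,y)·ln[p(x,y)/(p(x)p(y))].
  (α,r): 0.01·ln(0.2976) = -0.0121
  (α,s): 0.09·ln(0.3989) = -0.0827
  (α,t): 0.38·ln(1.7210) = 0.2063
  (β,r): 0.06·ln(1.6484) = 0.0300
  (β,s): 0.38·ln(1.5548) = 0.1677
  (β,t): 0.08·ln(0.3344) = -0.0876
Sum = 0.222 nats.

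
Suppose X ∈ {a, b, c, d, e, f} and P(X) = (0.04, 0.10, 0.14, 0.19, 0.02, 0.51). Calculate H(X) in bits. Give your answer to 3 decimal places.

1.979 bits

H(X) = −Σ p·log₂ p.
  −(0.04)·log₂(0.04) = 0.1858
  −(0.10)·log₂(0.10) = 0.3322
  −(0.14)·log₂(0.14) = 0.3971
  −(0.19)·log₂(0.19) = 0.4552
  −(0.02)·log₂(0.02) = 0.1129
  −(0.51)·log₂(0.51) = 0.4954
Sum: 0.1858 + 0.3322 + 0.3971 + 0.4552 + 0.1129 + 0.4954 = 1.979 bits.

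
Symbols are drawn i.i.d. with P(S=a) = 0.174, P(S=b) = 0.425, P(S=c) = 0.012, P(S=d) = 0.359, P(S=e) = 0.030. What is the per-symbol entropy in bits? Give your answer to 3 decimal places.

1.723 bits

H(S) = −Σ p·log₂ p.
  −(0.174)·log₂(0.174) = 0.4390
  −(0.425)·log₂(0.425) = 0.5246
  −(0.012)·log₂(0.012) = 0.0766
  −(0.359)·log₂(0.359) = 0.5306
  −(0.030)·log₂(0.030) = 0.1518
Sum: 0.4390 + 0.5246 + 0.0766 + 0.5306 + 0.1518 = 1.723 bits.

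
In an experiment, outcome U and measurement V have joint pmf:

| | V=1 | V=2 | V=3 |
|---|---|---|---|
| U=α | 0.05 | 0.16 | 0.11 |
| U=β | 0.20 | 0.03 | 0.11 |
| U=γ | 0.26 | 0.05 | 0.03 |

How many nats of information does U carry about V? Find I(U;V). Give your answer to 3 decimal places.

Marginals: p(U) = (0.3200, 0.3400, 0.3400), p(V) = (0.5100, 0.2400, 0.2500).
I(U;V) = Σ p(x,y)·ln[p(x,y)/(p(x)p(y))].
  (α,1): 0.05·ln(0.3064) = -0.0591
  (α,2): 0.16·ln(2.0833) = 0.1174
  (α,3): 0.11·ln(1.3750) = 0.0350
  (β,1): 0.20·ln(1.1534) = 0.0285
  (β,2): 0.03·ln(0.3676) = -0.0300
  (β,3): 0.11·ln(1.2941) = 0.0284
  (γ,1): 0.26·ln(1.4994) = 0.1053
  (γ,2): 0.05·ln(0.6127) = -0.0245
  (γ,3): 0.03·ln(0.3529) = -0.0312
Sum = 0.170 nats.

0.170 nats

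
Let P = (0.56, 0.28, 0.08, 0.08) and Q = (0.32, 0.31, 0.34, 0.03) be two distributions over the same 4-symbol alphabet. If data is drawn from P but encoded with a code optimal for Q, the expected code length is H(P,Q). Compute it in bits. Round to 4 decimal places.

H(P,Q) = −Σ p·log₂ q.
  −0.56·log₂(0.32) = 0.92056
  −0.28·log₂(0.31) = 0.47310
  −0.08·log₂(0.34) = 0.12451
  −0.08·log₂(0.03) = 0.40471
H(P,Q) = 1.9229 bits.

1.9229 bits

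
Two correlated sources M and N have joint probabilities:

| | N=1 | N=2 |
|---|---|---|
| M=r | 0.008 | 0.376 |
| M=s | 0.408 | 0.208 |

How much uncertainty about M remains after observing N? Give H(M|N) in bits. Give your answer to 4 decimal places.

0.6057 bits

Chain rule: H(M|N) = H(M,N) − H(N).
Marginals: p(M) = (0.3840, 0.6160), p(N) = (0.4160, 0.5840).
H(M,N) = 1.5852 bits; H(N) = 0.9795 bits.
H(M|N) = 1.5852 − 0.9795 = 0.6057 bits.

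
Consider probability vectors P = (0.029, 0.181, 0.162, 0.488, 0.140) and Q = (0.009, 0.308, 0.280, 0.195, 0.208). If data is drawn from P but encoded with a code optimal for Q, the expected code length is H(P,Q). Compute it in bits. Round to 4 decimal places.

H(P,Q) = −Σ p·log₂ q.
  −0.029·log₂(0.009) = 0.19708
  −0.181·log₂(0.308) = 0.30752
  −0.162·log₂(0.280) = 0.29751
  −0.488·log₂(0.195) = 1.15093
  −0.140·log₂(0.208) = 0.31715
H(P,Q) = 2.2702 bits.

2.2702 bits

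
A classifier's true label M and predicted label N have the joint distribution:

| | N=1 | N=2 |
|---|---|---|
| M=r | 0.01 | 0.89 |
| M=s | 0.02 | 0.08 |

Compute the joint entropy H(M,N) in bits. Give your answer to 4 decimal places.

H(M,N) = −Σ p(x,y)·log₂ p(x,y) over all 4 cells.
  cell (r,1): −0.01·log₂0.01 = 0.06644
  cell (r,2): −0.89·log₂0.89 = 0.14963
  cell (s,1): −0.02·log₂0.02 = 0.11288
  cell (s,2): −0.08·log₂0.08 = 0.29151
Sum = 0.6205 bits.

0.6205 bits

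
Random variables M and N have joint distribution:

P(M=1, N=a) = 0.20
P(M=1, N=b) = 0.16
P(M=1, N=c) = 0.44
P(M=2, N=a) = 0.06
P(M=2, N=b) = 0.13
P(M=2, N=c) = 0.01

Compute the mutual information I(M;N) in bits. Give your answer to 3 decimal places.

Marginals: p(M) = (0.8000, 0.2000), p(N) = (0.2600, 0.2900, 0.4500).
I(M;N) = H(M) + H(N) − H(M,N).
H(M) = 0.7219, H(N) = 1.5416, H(M,N) = 2.1012.
I(M;N) = 0.7219 + 1.5416 − 2.1012 = 0.162 bits.

0.162 bits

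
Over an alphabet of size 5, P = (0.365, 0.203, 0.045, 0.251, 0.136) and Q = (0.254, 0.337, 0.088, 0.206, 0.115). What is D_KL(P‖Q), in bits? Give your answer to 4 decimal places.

D(P‖Q) = Σ p·log₂(p/q).
  0.365·log₂(0.365/0.254) = 0.19092
  0.203·log₂(0.203/0.337) = -0.14845
  0.045·log₂(0.045/0.088) = -0.04354
  0.251·log₂(0.251/0.206) = 0.07155
  0.136·log₂(0.136/0.115) = 0.03291
D(P‖Q) = 0.1034 bits.

0.1034 bits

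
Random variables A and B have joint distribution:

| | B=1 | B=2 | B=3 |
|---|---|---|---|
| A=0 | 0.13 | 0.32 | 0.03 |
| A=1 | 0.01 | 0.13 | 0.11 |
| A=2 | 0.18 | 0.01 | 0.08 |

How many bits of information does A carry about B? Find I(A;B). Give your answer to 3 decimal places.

0.377 bits

Marginals: p(A) = (0.4800, 0.2500, 0.2700), p(B) = (0.3200, 0.4600, 0.2200).
I(A;B) = Σ p(x,y)·log₂[p(x,y)/(p(x)p(y))].
  (0,1): 0.13·log₂(0.8464) = -0.0313
  (0,2): 0.32·log₂(1.4493) = 0.1713
  (0,3): 0.03·log₂(0.2841) = -0.0545
  (1,1): 0.01·log₂(0.1250) = -0.0300
  (1,2): 0.13·log₂(1.1304) = 0.0230
  (1,3): 0.11·log₂(2.0000) = 0.1100
  (2,1): 0.18·log₂(2.0833) = 0.1906
  (2,2): 0.01·log₂(0.0805) = -0.0363
  (2,3): 0.08·log₂(1.3468) = 0.0344
Sum = 0.377 bits.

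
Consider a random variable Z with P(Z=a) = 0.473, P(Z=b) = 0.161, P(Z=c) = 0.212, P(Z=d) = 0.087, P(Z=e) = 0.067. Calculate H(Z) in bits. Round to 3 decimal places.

H(Z) = −Σ p·log₂ p.
  −(0.473)·log₂(0.473) = 0.5109
  −(0.161)·log₂(0.161) = 0.4242
  −(0.212)·log₂(0.212) = 0.4744
  −(0.087)·log₂(0.087) = 0.3065
  −(0.067)·log₂(0.067) = 0.2613
Sum: 0.5109 + 0.4242 + 0.4744 + 0.3065 + 0.2613 = 1.977 bits.

1.977 bits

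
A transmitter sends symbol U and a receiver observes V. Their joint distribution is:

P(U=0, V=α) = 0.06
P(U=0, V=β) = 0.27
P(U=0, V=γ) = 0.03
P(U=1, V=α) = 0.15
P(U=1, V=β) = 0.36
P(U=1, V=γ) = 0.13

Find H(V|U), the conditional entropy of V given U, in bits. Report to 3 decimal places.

1.286 bits

Chain rule: H(V|U) = H(U,V) − H(U).
Marginals: p(U) = (0.3600, 0.6400), p(V) = (0.2100, 0.6300, 0.1600).
H(U,V) = 2.2291 bits; H(U) = 0.9427 bits.
H(V|U) = 2.2291 − 0.9427 = 1.286 bits.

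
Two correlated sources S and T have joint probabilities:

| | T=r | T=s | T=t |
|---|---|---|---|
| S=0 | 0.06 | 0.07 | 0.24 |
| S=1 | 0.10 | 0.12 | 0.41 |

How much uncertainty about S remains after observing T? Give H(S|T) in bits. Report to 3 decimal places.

0.951 bits

Chain rule: H(S|T) = H(S,T) − H(T).
Marginals: p(S) = (0.3700, 0.6300), p(T) = (0.1600, 0.1900, 0.6500).
H(S,T) = 2.2329 bits; H(T) = 1.2822 bits.
H(S|T) = 2.2329 − 1.2822 = 0.951 bits.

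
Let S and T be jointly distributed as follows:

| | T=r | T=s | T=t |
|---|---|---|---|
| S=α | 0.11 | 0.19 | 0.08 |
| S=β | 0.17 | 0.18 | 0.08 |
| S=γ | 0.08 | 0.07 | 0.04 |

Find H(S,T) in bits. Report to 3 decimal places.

H(S,T) = −Σ p(x,y)·log₂ p(x,y) over all 9 cells.
  cell (α,r): −0.11·log₂0.11 = 0.3503
  cell (α,s): −0.19·log₂0.19 = 0.4552
  cell (α,t): −0.08·log₂0.08 = 0.2915
  cell (β,r): −0.17·log₂0.17 = 0.4346
  cell (β,s): −0.18·log₂0.18 = 0.4453
  cell (β,t): −0.08·log₂0.08 = 0.2915
  cell (γ,r): −0.08·log₂0.08 = 0.2915
  cell (γ,s): −0.07·log₂0.07 = 0.2686
  cell (γ,t): −0.04·log₂0.04 = 0.1858
Sum = 3.014 bits.

3.014 bits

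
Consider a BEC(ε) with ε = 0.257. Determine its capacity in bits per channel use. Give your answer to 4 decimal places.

0.7430 bits

Binary erasure channel: capacity C = 1 − ε.
C = 1 − 0.257 = 0.7430 bits per channel use.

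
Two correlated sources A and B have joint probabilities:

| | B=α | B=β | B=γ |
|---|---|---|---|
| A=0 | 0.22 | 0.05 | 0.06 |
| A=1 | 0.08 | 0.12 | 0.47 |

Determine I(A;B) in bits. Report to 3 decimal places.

0.245 bits

Marginals: p(A) = (0.3300, 0.6700), p(B) = (0.3000, 0.1700, 0.5300).
I(A;B) = H(A) + H(B) − H(A,B).
H(A) = 0.9149, H(B) = 1.4411, H(A,B) = 2.1107.
I(A;B) = 0.9149 + 1.4411 − 2.1107 = 0.245 bits.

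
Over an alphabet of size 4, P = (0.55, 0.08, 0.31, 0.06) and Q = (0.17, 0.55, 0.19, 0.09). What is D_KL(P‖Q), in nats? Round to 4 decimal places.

0.6190 nats

D(P‖Q) = Σ p·ln(p/q).
  0.55·ln(0.55/0.17) = 0.64577
  0.08·ln(0.08/0.55) = -0.15423
  0.31·ln(0.31/0.19) = 0.15176
  0.06·ln(0.06/0.09) = -0.02433
D(P‖Q) = 0.6190 nats.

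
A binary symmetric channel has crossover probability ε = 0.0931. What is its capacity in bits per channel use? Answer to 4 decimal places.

Binary symmetric channel: C = 1 − h₂(ε) where h₂ is the binary entropy function.
h₂(0.0931) = −0.0931·log₂0.0931 − 0.9069·log₂0.9069 = 0.4467.
C = 1 − 0.4467 = 0.5533 bits per channel use.

0.5533 bits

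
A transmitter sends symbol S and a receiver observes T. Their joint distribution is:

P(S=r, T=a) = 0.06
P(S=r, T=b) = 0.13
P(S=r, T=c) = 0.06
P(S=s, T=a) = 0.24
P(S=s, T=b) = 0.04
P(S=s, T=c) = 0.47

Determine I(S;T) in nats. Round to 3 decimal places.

0.132 nats

Marginals: p(S) = (0.2500, 0.7500), p(T) = (0.3000, 0.1700, 0.5300).
I(S;T) = Σ p(x,y)·ln[p(x,y)/(p(x)p(y))].
  (r,a): 0.06·ln(0.8000) = -0.0134
  (r,b): 0.13·ln(3.0588) = 0.1453
  (r,c): 0.06·ln(0.4528) = -0.0475
  (s,a): 0.24·ln(1.0667) = 0.0155
  (s,b): 0.04·ln(0.3137) = -0.0464
  (s,c): 0.47·ln(1.1824) = 0.0787
Sum = 0.132 nats.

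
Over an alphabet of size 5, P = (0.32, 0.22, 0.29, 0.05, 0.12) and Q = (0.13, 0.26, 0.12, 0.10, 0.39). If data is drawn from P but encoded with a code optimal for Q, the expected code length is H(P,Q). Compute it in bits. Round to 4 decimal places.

H(P,Q) = −Σ p·log₂ q.
  −0.32·log₂(0.13) = 0.94189
  −0.22·log₂(0.26) = 0.42755
  −0.29·log₂(0.12) = 0.88708
  −0.05·log₂(0.10) = 0.16610
  −0.12·log₂(0.39) = 0.16301
H(P,Q) = 2.5856 bits.

2.5856 bits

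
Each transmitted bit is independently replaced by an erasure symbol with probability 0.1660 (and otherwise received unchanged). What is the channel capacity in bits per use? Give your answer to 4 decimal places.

0.8340 bits

Binary erasure channel: capacity C = 1 − ε.
C = 1 − 0.1660 = 0.8340 bits per channel use.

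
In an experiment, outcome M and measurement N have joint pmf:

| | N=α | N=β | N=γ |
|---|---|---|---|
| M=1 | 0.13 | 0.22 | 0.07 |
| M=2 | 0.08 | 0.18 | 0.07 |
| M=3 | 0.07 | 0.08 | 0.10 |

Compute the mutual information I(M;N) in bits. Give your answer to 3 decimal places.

Marginals: p(M) = (0.4200, 0.3300, 0.2500), p(N) = (0.2800, 0.4800, 0.2400).
I(M;N) = H(M) + H(N) − H(M,N).
H(M) = 1.5535, H(N) = 1.5166, H(M,N) = 3.0294.
I(M;N) = 1.5535 + 1.5166 − 3.0294 = 0.041 bits.

0.041 bits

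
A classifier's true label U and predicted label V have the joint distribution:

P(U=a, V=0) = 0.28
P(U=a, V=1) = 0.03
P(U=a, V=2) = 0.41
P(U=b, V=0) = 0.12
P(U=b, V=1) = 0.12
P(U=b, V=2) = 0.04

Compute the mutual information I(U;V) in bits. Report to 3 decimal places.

0.200 bits

Marginals: p(U) = (0.7200, 0.2800), p(V) = (0.4000, 0.1500, 0.4500).
I(U;V) = H(U) + H(V) − H(U,V).
H(U) = 0.8555, H(V) = 1.4577, H(U,V) = 2.1133.
I(U;V) = 0.8555 + 1.4577 − 2.1133 = 0.200 bits.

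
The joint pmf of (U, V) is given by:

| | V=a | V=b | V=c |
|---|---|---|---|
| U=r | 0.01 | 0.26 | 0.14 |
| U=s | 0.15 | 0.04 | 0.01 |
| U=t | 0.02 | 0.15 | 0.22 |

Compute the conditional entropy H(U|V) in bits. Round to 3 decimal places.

1.141 bits

Marginals: p(U) = (0.4100, 0.2000, 0.3900), p(V) = (0.1800, 0.4500, 0.3700).
H(U|V) = Σ p(V) · H(U|V=·).
  V=a: p=0.1800, H(U|V=a) = 0.8031
  V=b: p=0.4500, H(U|V=b) = 1.2960
  V=c: p=0.3700, H(U|V=c) = 1.1173
Weighted sum = 1.141 bits.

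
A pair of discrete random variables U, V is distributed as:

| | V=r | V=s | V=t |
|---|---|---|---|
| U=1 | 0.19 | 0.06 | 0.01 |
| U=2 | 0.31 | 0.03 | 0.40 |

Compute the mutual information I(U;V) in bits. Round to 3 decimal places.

0.197 bits

Marginals: p(U) = (0.2600, 0.7400), p(V) = (0.5000, 0.0900, 0.4100).
I(U;V) = Σ p(x,y)·log₂[p(x,y)/(p(x)p(y))].
  (1,r): 0.19·log₂(1.4615) = 0.1040
  (1,s): 0.06·log₂(2.5641) = 0.0815
  (1,t): 0.01·log₂(0.0938) = -0.0341
  (2,r): 0.31·log₂(0.8378) = -0.0791
  (2,s): 0.03·log₂(0.4505) = -0.0345
  (2,t): 0.40·log₂(1.3184) = 0.1595
Sum = 0.197 bits.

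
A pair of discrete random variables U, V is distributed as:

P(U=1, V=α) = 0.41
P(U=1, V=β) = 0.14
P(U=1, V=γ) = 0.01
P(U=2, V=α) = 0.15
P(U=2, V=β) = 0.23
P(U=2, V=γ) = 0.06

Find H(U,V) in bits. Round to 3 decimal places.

H(U,V) = −Σ p(x,y)·log₂ p(x,y) over all 6 cells.
  cell (1,α): −0.41·log₂0.41 = 0.5274
  cell (1,β): −0.14·log₂0.14 = 0.3971
  cell (1,γ): −0.01·log₂0.01 = 0.0664
  cell (2,α): −0.15·log₂0.15 = 0.4105
  cell (2,β): −0.23·log₂0.23 = 0.4877
  cell (2,γ): −0.06·log₂0.06 = 0.2435
Sum = 2.133 bits.

2.133 bits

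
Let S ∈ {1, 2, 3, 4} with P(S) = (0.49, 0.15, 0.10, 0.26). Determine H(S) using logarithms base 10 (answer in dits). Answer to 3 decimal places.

0.527 dits

H(S) = −Σ p·log₁₀ p.
  −(0.49)·log₁₀(0.49) = 0.1518
  −(0.15)·log₁₀(0.15) = 0.1236
  −(0.10)·log₁₀(0.10) = 0.1000
  −(0.26)·log₁₀(0.26) = 0.1521
Sum: 0.1518 + 0.1236 + 0.1000 + 0.1521 = 0.527 dits.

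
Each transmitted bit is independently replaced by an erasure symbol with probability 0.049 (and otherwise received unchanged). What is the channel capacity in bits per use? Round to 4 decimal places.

0.9510 bits

Binary erasure channel: capacity C = 1 − ε.
C = 1 − 0.049 = 0.9510 bits per channel use.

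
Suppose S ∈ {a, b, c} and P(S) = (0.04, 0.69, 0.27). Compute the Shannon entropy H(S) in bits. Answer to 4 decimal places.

H(S) = −Σ p·log₂ p.
  −(0.04)·log₂(0.04) = 0.18575
  −(0.69)·log₂(0.69) = 0.36938
  −(0.27)·log₂(0.27) = 0.51002
Sum: 0.18575 + 0.36938 + 0.51002 = 1.0652 bits.

1.0652 bits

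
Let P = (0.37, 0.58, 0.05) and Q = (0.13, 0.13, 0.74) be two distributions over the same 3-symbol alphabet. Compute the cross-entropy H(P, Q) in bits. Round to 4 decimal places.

2.8180 bits

H(P,Q) = −Σ p·log₂ q.
  −0.37·log₂(0.13) = 1.08906
  −0.58·log₂(0.13) = 1.70718
  −0.05·log₂(0.74) = 0.02172
H(P,Q) = 2.8180 bits.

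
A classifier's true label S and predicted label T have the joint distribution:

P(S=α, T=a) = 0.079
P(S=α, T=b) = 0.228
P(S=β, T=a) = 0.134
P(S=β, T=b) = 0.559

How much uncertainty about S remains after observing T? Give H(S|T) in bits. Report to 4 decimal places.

Chain rule: H(S|T) = H(S,T) − H(T).
Marginals: p(S) = (0.3070, 0.6930), p(T) = (0.2130, 0.7870).
H(S,T) = 1.6332 bits; H(T) = 0.7472 bits.
H(S|T) = 1.6332 − 0.7472 = 0.8860 bits.

0.8860 bits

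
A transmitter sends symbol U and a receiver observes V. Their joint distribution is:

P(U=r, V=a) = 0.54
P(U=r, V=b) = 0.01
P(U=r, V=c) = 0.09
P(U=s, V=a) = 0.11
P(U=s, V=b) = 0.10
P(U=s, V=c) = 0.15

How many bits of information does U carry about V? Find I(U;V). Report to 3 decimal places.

0.239 bits

Marginals: p(U) = (0.6400, 0.3600), p(V) = (0.6500, 0.1100, 0.2400).
I(U;V) = H(U) + H(V) − H(U,V).
H(U) = 0.9427, H(V) = 1.2484, H(U,V) = 1.9522.
I(U;V) = 0.9427 + 1.2484 − 1.9522 = 0.239 bits.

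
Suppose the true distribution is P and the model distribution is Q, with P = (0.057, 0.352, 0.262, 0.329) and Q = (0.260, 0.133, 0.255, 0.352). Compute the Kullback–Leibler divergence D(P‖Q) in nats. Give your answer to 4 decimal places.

0.2410 nats

D(P‖Q) = Σ p·ln(p/q).
  0.057·ln(0.057/0.260) = -0.08650
  0.352·ln(0.352/0.133) = 0.34260
  0.262·ln(0.262/0.255) = 0.00710
  0.329·ln(0.329/0.352) = -0.02223
D(P‖Q) = 0.2410 nats.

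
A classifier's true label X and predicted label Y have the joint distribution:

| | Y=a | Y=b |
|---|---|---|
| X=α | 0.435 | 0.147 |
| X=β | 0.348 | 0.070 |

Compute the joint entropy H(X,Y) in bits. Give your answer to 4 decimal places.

1.7275 bits

H(X,Y) = −Σ p(x,y)·log₂ p(x,y) over all 4 cells.
  cell (α,a): −0.435·log₂0.435 = 0.52240
  cell (α,b): −0.147·log₂0.147 = 0.40662
  cell (β,a): −0.348·log₂0.348 = 0.52995
  cell (β,b): −0.070·log₂0.070 = 0.26856
Sum = 1.7275 bits.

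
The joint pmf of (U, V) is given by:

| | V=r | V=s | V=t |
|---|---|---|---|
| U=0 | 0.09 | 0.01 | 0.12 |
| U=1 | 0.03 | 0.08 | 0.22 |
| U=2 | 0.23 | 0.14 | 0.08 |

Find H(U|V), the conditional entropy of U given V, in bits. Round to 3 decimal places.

1.303 bits

Marginals: p(U) = (0.2200, 0.3300, 0.4500), p(V) = (0.3500, 0.2300, 0.4200).
H(U|V) = Σ p(V) · H(U|V=·).
  V=r: p=0.3500, H(U|V=r) = 1.2057
  V=s: p=0.2300, H(U|V=s) = 1.1626
  V=t: p=0.4200, H(U|V=t) = 1.4607
Weighted sum = 1.303 bits.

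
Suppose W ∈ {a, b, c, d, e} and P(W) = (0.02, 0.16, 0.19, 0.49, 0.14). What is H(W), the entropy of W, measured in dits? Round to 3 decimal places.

H(W) = −Σ p·log₁₀ p.
  −(0.02)·log₁₀(0.02) = 0.0340
  −(0.16)·log₁₀(0.16) = 0.1273
  −(0.19)·log₁₀(0.19) = 0.1370
  −(0.49)·log₁₀(0.49) = 0.1518
  −(0.14)·log₁₀(0.14) = 0.1195
Sum: 0.0340 + 0.1273 + 0.1370 + 0.1518 + 0.1195 = 0.570 dits.

0.570 dits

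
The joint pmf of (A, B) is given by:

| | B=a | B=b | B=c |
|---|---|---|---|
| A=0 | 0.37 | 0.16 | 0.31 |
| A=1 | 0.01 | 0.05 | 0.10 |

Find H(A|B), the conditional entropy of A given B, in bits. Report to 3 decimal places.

Marginals: p(A) = (0.8400, 0.1600), p(B) = (0.3800, 0.2100, 0.4100).
H(A|B) = Σ p(B) · H(A|B=·).
  B=a: p=0.3800, H(A|B=a) = 0.1756
  B=b: p=0.2100, H(A|B=b) = 0.7919
  B=c: p=0.4100, H(A|B=c) = 0.8015
Weighted sum = 0.562 bits.

0.562 bits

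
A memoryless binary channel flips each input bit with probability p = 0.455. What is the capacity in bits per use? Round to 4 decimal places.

0.0059 bits

Binary symmetric channel: C = 1 − h₂(ε) where h₂ is the binary entropy function.
h₂(0.455) = −0.455·log₂0.455 − 0.545·log₂0.545 = 0.9941.
C = 1 − 0.9941 = 0.0059 bits per channel use.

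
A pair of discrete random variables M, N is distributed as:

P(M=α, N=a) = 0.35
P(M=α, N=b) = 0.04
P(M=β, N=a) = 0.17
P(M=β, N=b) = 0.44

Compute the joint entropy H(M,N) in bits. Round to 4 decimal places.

H(M,N) = −Σ p(x,y)·log₂ p(x,y) over all 4 cells.
  cell (α,a): −0.35·log₂0.35 = 0.53010
  cell (α,b): −0.04·log₂0.04 = 0.18575
  cell (β,a): −0.17·log₂0.17 = 0.43459
  cell (β,b): −0.44·log₂0.44 = 0.52115
Sum = 1.6716 bits.

1.6716 bits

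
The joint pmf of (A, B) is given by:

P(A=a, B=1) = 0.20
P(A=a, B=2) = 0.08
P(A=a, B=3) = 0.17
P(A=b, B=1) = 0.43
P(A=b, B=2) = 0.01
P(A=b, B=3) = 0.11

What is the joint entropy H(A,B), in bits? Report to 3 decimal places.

2.131 bits

H(A,B) = −Σ p(x,y)·log₂ p(x,y) over all 6 cells.
  cell (a,1): −0.20·log₂0.20 = 0.4644
  cell (a,2): −0.08·log₂0.08 = 0.2915
  cell (a,3): −0.17·log₂0.17 = 0.4346
  cell (b,1): −0.43·log₂0.43 = 0.5236
  cell (b,2): −0.01·log₂0.01 = 0.0664
  cell (b,3): −0.11·log₂0.11 = 0.3503
Sum = 2.131 bits.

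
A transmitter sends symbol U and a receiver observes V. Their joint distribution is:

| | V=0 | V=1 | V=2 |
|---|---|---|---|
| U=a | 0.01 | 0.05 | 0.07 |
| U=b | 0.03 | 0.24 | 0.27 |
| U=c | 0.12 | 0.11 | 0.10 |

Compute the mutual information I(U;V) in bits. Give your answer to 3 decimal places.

Marginals: p(U) = (0.1300, 0.5400, 0.3300), p(V) = (0.1600, 0.4000, 0.4400).
I(U;V) = Σ p(x,y)·log₂[p(x,y)/(p(x)p(y))].
  (a,0): 0.01·log₂(0.4808) = -0.0106
  (a,1): 0.05·log₂(0.9615) = -0.0028
  (a,2): 0.07·log₂(1.2238) = 0.0204
  (b,0): 0.03·log₂(0.3472) = -0.0458
  (b,1): 0.24·log₂(1.1111) = 0.0365
  (b,2): 0.27·log₂(1.1364) = 0.0498
  (c,0): 0.12·log₂(2.2727) = 0.1421
  (c,1): 0.11·log₂(0.8333) = -0.0289
  (c,2): 0.10·log₂(0.6887) = -0.0538
Sum = 0.107 bits.

0.107 bits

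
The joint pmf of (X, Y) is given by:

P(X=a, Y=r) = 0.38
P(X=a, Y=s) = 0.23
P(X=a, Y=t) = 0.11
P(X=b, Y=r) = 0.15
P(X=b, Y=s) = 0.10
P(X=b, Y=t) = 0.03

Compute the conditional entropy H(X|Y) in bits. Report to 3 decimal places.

Marginals: p(X) = (0.7200, 0.2800), p(Y) = (0.5300, 0.3300, 0.1400).
H(X|Y) = Σ p(Y) · H(X|Y=·).
  Y=r: p=0.5300, H(X|Y=r) = 0.8595
  Y=s: p=0.3300, H(X|Y=s) = 0.8850
  Y=t: p=0.1400, H(X|Y=t) = 0.7496
Weighted sum = 0.853 bits.

0.853 bits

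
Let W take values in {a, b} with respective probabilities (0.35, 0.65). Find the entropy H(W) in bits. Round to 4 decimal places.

0.9341 bits

H(W) = −Σ p·log₂ p.
  −(0.35)·log₂(0.35) = 0.53010
  −(0.65)·log₂(0.65) = 0.40397
Sum: 0.53010 + 0.40397 = 0.9341 bits.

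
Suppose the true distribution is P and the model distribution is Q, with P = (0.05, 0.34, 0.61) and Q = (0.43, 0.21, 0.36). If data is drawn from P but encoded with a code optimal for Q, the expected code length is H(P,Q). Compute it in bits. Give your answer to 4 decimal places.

1.7255 bits

H(P,Q) = −Σ p·log₂ q.
  −0.05·log₂(0.43) = 0.06088
  −0.34·log₂(0.21) = 0.76552
  −0.61·log₂(0.36) = 0.89910
H(P,Q) = 1.7255 bits.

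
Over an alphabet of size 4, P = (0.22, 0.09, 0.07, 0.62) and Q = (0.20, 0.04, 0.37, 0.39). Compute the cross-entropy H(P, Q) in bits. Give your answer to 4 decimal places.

H(P,Q) = −Σ p·log₂ q.
  −0.22·log₂(0.20) = 0.51082
  −0.09·log₂(0.04) = 0.41795
  −0.07·log₂(0.37) = 0.10041
  −0.62·log₂(0.39) = 0.84224
H(P,Q) = 1.8714 bits.

1.8714 bits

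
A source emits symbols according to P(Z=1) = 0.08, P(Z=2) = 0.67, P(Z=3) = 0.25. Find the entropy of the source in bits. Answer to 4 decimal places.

1.1786 bits

H(Z) = −Σ p·log₂ p.
  −(0.08)·log₂(0.08) = 0.29151
  −(0.67)·log₂(0.67) = 0.38710
  −(0.25)·log₂(0.25) = 0.50000
Sum: 0.29151 + 0.38710 + 0.50000 = 1.1786 bits.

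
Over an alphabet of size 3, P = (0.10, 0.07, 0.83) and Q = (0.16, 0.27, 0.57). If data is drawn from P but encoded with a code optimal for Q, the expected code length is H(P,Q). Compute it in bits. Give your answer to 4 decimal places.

H(P,Q) = −Σ p·log₂ q.
  −0.10·log₂(0.16) = 0.26439
  −0.07·log₂(0.27) = 0.13223
  −0.83·log₂(0.57) = 0.67310
H(P,Q) = 1.0697 bits.

1.0697 bits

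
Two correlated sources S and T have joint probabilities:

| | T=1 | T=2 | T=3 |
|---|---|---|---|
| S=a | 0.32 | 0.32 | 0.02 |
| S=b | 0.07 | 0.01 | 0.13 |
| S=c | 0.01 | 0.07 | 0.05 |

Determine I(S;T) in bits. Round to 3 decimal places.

0.339 bits

Marginals: p(S) = (0.6600, 0.2100, 0.1300), p(T) = (0.4000, 0.4000, 0.2000).
I(S;T) = Σ p(x,y)·log₂[p(x,y)/(p(x)p(y))].
  (a,1): 0.32·log₂(1.2121) = 0.0888
  (a,2): 0.32·log₂(1.2121) = 0.0888
  (a,3): 0.02·log₂(0.1515) = -0.0544
  (b,1): 0.07·log₂(0.8333) = -0.0184
  (b,2): 0.01·log₂(0.1190) = -0.0307
  (b,3): 0.13·log₂(3.0952) = 0.2119
  (c,1): 0.01·log₂(0.1923) = -0.0238
  (c,2): 0.07·log₂(1.3462) = 0.0300
  (c,3): 0.05·log₂(1.9231) = 0.0472
Sum = 0.339 bits.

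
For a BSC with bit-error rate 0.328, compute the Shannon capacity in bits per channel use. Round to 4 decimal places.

0.0871 bits

Binary symmetric channel: C = 1 − h₂(ε) where h₂ is the binary entropy function.
h₂(0.328) = −0.328·log₂0.328 − 0.672·log₂0.672 = 0.9129.
C = 1 − 0.9129 = 0.0871 bits per channel use.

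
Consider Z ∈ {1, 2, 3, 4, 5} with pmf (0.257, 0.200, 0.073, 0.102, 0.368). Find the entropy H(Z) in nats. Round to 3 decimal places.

H(Z) = −Σ p·ln p.
  −(0.257)·ln(0.257) = 0.3492
  −(0.200)·ln(0.200) = 0.3219
  −(0.073)·ln(0.073) = 0.1911
  −(0.102)·ln(0.102) = 0.2328
  −(0.368)·ln(0.368) = 0.3679
Sum: 0.3492 + 0.3219 + 0.1911 + 0.2328 + 0.3679 = 1.463 nats.

1.463 nats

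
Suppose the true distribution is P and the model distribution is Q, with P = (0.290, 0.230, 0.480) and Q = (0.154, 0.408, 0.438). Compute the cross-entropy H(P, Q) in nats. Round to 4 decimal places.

1.1450 nats

H(P,Q) = −Σ p·ln q.
  −0.290·ln(0.154) = 0.54253
  −0.230·ln(0.408) = 0.20619
  −0.480·ln(0.438) = 0.39626
H(P,Q) = 1.1450 nats.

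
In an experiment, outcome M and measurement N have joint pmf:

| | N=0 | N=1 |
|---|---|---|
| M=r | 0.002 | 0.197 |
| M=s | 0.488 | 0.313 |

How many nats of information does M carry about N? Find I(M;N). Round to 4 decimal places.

Marginals: p(M) = (0.1990, 0.8010), p(N) = (0.4900, 0.5100).
I(M;N) = H(M) + H(N) − H(M,N).
H(M) = 0.4990, H(N) = 0.6929, H(M,N) = 1.0461.
I(M;N) = 0.4990 + 0.6929 − 1.0461 = 0.1458 nats.

0.1458 nats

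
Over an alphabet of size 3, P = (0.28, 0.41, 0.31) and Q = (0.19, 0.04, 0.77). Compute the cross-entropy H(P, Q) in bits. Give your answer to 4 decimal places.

H(P,Q) = −Σ p·log₂ q.
  −0.28·log₂(0.19) = 0.67086
  −0.41·log₂(0.04) = 1.90398
  −0.31·log₂(0.77) = 0.11689
H(P,Q) = 2.6917 bits.

2.6917 bits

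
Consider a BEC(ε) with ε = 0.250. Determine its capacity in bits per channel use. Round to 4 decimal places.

0.7500 bits

Binary erasure channel: capacity C = 1 − ε.
C = 1 − 0.250 = 0.7500 bits per channel use.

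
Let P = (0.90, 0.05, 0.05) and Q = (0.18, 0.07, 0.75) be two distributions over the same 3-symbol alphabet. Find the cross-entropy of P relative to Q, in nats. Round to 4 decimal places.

H(P,Q) = −Σ p·ln q.
  −0.90·ln(0.18) = 1.54332
  −0.05·ln(0.07) = 0.13296
  −0.05·ln(0.75) = 0.01438
H(P,Q) = 1.6907 nats.

1.6907 nats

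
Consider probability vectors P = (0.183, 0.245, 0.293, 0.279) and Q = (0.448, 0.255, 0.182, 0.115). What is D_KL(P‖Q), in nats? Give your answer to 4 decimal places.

D(P‖Q) = Σ p·ln(p/q).
  0.183·ln(0.183/0.448) = -0.16384
  0.245·ln(0.245/0.255) = -0.00980
  0.293·ln(0.293/0.182) = 0.13952
  0.279·ln(0.279/0.115) = 0.24727
D(P‖Q) = 0.2131 nats.

0.2131 nats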